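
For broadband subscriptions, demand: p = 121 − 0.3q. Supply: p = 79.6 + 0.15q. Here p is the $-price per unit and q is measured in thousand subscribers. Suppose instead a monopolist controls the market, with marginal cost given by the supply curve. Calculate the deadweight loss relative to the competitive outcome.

$304.704 thousand

Competitive equilibrium: 121 − 0.3q = 79.6 + 0.15q → q* = 92, p* = 93.4.
Marginal revenue: MR = 121 − 0.6q. Set MR = MC: 121 − 0.6q = 79.6 + 0.15q → q_m = 55.2.
Price p_m = 121 − 0.3·55.2 = 104.44; MC(q_m) = 79.6 + 0.15·55.2 = 87.88.
Competitive q* = 92, so Δq = 36.8; wedge = 104.44 − 87.88 = 16.56.
The triangle = ½ × 36.8 × 16.56 = $304.704 thousand.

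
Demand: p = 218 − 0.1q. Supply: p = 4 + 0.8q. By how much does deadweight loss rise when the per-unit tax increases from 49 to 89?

Competitive equilibrium: 218 − 0.1q = 4 + 0.8q → q* = 237.7778, p* = 194.2222.
For a per-unit tax t: Δq = t/0.9, so DWL = ½·t·(t/0.9) = t²/1.8.
At t = 49: DWL = 1333.889. At t = 89: DWL = 4400.556.
Increase = 4400.556 − 1333.889 = 3066.67.

3066.67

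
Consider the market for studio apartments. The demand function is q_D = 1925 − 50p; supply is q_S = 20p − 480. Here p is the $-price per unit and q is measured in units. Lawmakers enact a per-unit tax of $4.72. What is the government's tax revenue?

$659.45

In inverse form: demand p = 38.5 − 0.02q, supply p = 24 + 0.05q.
Competitive equilibrium: 38.5 − 0.02q = 24 + 0.05q → q* = 207.1429, p* = 34.3571.
With the tax, the buyer price exceeds the seller price by 4.72: (38.5 − 0.02q) − (24 + 0.05q) = 4.72 → q' = 139.7143.
Tax revenue = 4.72 × 139.7143 = $659.45.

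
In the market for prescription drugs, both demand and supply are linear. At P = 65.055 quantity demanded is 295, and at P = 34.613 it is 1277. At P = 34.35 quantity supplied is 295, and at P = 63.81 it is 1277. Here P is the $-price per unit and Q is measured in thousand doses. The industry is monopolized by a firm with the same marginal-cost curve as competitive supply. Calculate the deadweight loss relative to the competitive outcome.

Demand slope = (34.613 − 65.055)/(1277 − 295) = −0.031, so P = 74.2 − 0.031Q.
Supply slope = (63.81 − 34.35)/(1277 − 295) = 0.03, so P = 25.5 + 0.03Q.
Competitive equilibrium: 74.2 − 0.031Q = 25.5 + 0.03Q → Q* = 798.3607, P* = 49.4508.
Marginal revenue: MR = 74.2 − 0.062Q. Set MR = MC: 74.2 − 0.062Q = 25.5 + 0.03Q → Q_m = 529.3478.
Price P_m = 74.2 − 0.031·529.3478 = 57.7902; MC(Q_m) = 25.5 + 0.03·529.3478 = 41.3804.
Competitive Q* = 798.3607, so ΔQ = 269.0129; wedge = 57.7902 − 41.3804 = 16.4098.
Welfare loss = ½ × 269.0129 × 16.4098 = $2207.22 thousand.

$2207.22 thousand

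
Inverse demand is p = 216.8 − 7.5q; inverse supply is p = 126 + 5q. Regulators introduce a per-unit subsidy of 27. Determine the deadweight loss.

Competitive equilibrium: 216.8 − 7.5q = 126 + 5q → q* = 7.264, p* = 162.32.
The subsidy lowers effective supply by 27: p = 99 + 5q.
New quantity: 216.8 − 7.5q = 99 + 5q → q' = 9.424.
Overproduction Δq = 9.424 − 7.264 = 2.16; wedge = subsidy = 27.
Welfare loss = ½ × 2.16 × 27 = 29.16.

29.16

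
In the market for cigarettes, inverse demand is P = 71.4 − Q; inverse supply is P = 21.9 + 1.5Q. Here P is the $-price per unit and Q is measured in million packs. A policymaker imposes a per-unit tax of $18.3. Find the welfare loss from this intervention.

$66.978 million

Competitive equilibrium: 71.4 − Q = 21.9 + 1.5Q → Q* = 19.8, P* = 51.6.
With the tax, the buyer price exceeds the seller price by 18.3: (71.4 − Q) − (21.9 + 1.5Q) = 18.3 → Q' = 12.48.
ΔQ = 19.8 − 12.48 = 7.32; the wedge equals the tax, 18.3.
Deadweight loss = ½ × 7.32 × 18.3 = $66.978 million.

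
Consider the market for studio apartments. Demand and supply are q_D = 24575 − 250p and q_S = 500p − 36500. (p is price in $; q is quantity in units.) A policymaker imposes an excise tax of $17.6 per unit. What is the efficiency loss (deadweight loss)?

In inverse form: demand p = 98.3 − 0.004q, supply p = 73 + 0.002q.
Competitive equilibrium: 98.3 − 0.004q = 73 + 0.002q → q* = 4216.6667, p* = 81.4333.
With the tax, the buyer price exceeds the seller price by 17.6: (98.3 − 0.004q) − (73 + 0.002q) = 17.6 → q' = 1283.3333.
Δq = 4216.6667 − 1283.3333 = 2933.3334; the wedge equals the tax, 17.6.
Deadweight loss = ½ × 2933.3334 × 17.6 = $25813.33.

$25813.33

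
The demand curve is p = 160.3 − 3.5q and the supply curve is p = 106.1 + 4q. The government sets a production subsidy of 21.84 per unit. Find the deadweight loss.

Competitive equilibrium: 160.3 − 3.5q = 106.1 + 4q → q* = 7.2267, p* = 135.0067.
The subsidy lowers effective supply by 21.84: p = 84.26 + 4q.
New quantity: 160.3 − 3.5q = 84.26 + 4q → q' = 10.1387.
Overproduction Δq = 10.1387 − 7.2267 = 2.912; wedge = subsidy = 21.84.
DWL = ½ × 2.912 × 21.84 = 31.80.

31.80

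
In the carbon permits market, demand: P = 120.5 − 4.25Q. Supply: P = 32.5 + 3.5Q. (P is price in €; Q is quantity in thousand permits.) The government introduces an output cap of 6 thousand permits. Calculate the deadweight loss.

€111.11 thousand

Competitive equilibrium: 120.5 − 4.25Q = 32.5 + 3.5Q → Q* = 11.3548, P* = 72.2419.
At Q = 6: demand price = 120.5 − 4.25·6 = 95; supply price = 32.5 + 3.5·6 = 53.5.
ΔQ = 11.3548 − 6 = 5.3548; wedge = 95 − 53.5 = 41.5.
DWL = ½ × 5.3548 × 41.5 = €111.11 thousand.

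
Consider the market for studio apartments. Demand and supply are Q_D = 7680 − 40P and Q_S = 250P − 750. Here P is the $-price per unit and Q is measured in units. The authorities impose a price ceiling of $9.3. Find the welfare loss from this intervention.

In inverse form: demand P = 192 − 0.025Q, supply P = 3 + 0.004Q.
Competitive equilibrium: 192 − 0.025Q = 3 + 0.004Q → Q* = 6517.2414, P* = 29.069.
At the ceiling P = 9.3, quantity supplied = (9.3 − 3)/0.004 = 1575.
Willingness to pay at Q' = 1575: 192 − 0.025·1575 = 152.625.
ΔQ = 6517.2414 − 1575 = 4942.2414; wedge = 152.625 − 9.3 = 143.325.
Deadweight loss = ½ × 4942.2414 × 143.325 = $354173.37.

$354173.37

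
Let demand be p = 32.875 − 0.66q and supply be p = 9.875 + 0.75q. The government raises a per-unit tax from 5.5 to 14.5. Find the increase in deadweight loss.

63.83

Competitive equilibrium: 32.875 − 0.66q = 9.875 + 0.75q → q* = 16.3121, p* = 22.109.
For a per-unit tax t: Δq = t/1.41, so DWL = ½·t·(t/1.41) = t²/2.82.
At t = 5.5: DWL = 10.727. At t = 14.5: DWL = 74.557.
Increase = 74.557 − 10.727 = 63.83.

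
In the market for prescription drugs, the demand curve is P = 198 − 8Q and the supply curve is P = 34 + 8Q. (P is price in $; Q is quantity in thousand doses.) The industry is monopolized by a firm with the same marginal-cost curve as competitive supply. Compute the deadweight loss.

$93.39 thousand

Competitive equilibrium: 198 − 8Q = 34 + 8Q → Q* = 10.25, P* = 116.
Marginal revenue: MR = 198 − 16Q. Set MR = MC: 198 − 16Q = 34 + 8Q → Q_m = 6.8333.
Price P_m = 198 − 8·6.8333 = 143.3336; MC(Q_m) = 34 + 8·6.8333 = 88.6664.
Competitive Q* = 10.25, so ΔQ = 3.4167; wedge = 143.3336 − 88.6664 = 54.6672.
Welfare loss = ½ × 3.4167 × 54.6672 = $93.39 thousand.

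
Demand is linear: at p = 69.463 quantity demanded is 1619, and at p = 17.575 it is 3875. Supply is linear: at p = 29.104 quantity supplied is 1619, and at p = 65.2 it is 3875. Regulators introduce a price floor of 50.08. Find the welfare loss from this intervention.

Demand slope = (17.575 − 69.463)/(3875 − 1619) = −0.023, so p = 106.7 − 0.023q.
Supply slope = (65.2 − 29.104)/(3875 − 1619) = 0.016, so p = 3.2 + 0.016q.
Competitive equilibrium: 106.7 − 0.023q = 3.2 + 0.016q → q* = 2653.8462, p* = 45.6615.
At the floor p = 50.08, quantity demanded = (106.7 − 50.08)/0.023 = 2461.7391.
Sellers' marginal cost at q' = 2461.7391: 3.2 + 0.016·2461.7391 = 42.5878.
Δq = 2653.8462 − 2461.7391 = 192.1071; wedge = 50.08 − 42.5878 = 7.4922.
DWL = ½ × 192.1071 × 7.4922 = 719.65.

719.65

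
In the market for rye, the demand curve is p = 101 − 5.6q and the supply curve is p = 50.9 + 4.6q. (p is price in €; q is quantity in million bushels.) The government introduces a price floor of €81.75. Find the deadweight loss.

€11.08 million

Competitive equilibrium: 101 − 5.6q = 50.9 + 4.6q → q* = 4.9118, p* = 73.4941.
At the floor p = 81.75, quantity demanded = (101 − 81.75)/5.6 = 3.4375.
Sellers' marginal cost at q' = 3.4375: 50.9 + 4.6·3.4375 = 66.7125.
Δq = 4.9118 − 3.4375 = 1.4743; wedge = 81.75 − 66.7125 = 15.0375.
DWL = ½ × 1.4743 × 15.0375 = €11.08 million.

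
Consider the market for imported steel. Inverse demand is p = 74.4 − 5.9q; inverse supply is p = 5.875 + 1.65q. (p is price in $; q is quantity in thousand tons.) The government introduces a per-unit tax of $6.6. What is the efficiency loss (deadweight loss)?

Competitive equilibrium: 74.4 − 5.9q = 5.875 + 1.65q → q* = 9.0762, p* = 20.8507.
With the tax, the buyer price exceeds the seller price by 6.6: (74.4 − 5.9q) − (5.875 + 1.65q) = 6.6 → q' = 8.202.
Δq = 9.0762 − 8.202 = 0.8742; the wedge equals the tax, 6.6.
DWL = ½ × 0.8742 × 6.6 = $2.88 thousand.

$2.88 thousand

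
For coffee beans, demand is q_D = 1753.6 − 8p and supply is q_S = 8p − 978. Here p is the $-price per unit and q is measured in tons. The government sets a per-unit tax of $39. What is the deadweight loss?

In inverse form: demand p = 219.2 − 0.125q, supply p = 122.25 + 0.125q.
Competitive equilibrium: 219.2 − 0.125q = 122.25 + 0.125q → q* = 387.8, p* = 170.725.
With the tax, the buyer price exceeds the seller price by 39: (219.2 − 0.125q) − (122.25 + 0.125q) = 39 → q' = 231.8.
Δq = 387.8 − 231.8 = 156; the wedge equals the tax, 39.
The triangle = ½ × 156 × 39 = $3042.

$3042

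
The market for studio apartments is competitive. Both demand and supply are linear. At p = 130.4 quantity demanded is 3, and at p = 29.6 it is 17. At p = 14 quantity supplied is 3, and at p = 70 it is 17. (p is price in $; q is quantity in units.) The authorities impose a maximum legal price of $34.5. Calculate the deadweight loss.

Demand slope = (29.6 − 130.4)/(17 − 3) = −7.2, so p = 152 − 7.2q.
Supply slope = (70 − 14)/(17 − 3) = 4, so p = 2 + 4q.
Competitive equilibrium: 152 − 7.2q = 2 + 4q → q* = 13.3929, p* = 55.5714.
At the ceiling p = 34.5, quantity supplied = (34.5 − 2)/4 = 8.125.
Willingness to pay at q' = 8.125: 152 − 7.2·8.125 = 93.5.
Δq = 13.3929 − 8.125 = 5.2679; wedge = 93.5 − 34.5 = 59.
Welfare loss = ½ × 5.2679 × 59 = $155.40.

$155.40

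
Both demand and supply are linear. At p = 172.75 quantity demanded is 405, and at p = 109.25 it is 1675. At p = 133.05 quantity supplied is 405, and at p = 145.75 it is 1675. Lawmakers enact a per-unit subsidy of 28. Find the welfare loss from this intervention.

6533.33

Demand slope = (109.25 − 172.75)/(1675 − 405) = −0.05, so p = 193 − 0.05q.
Supply slope = (145.75 − 133.05)/(1675 − 405) = 0.01, so p = 129 + 0.01q.
Competitive equilibrium: 193 − 0.05q = 129 + 0.01q → q* = 1066.6667, p* = 139.6667.
The subsidy lowers effective supply by 28: p = 101 + 0.01q.
New quantity: 193 − 0.05q = 101 + 0.01q → q' = 1533.3333.
Overproduction Δq = 1533.3333 − 1066.6667 = 466.6666; wedge = subsidy = 28.
DWL = ½ × 466.6666 × 28 = 6533.33.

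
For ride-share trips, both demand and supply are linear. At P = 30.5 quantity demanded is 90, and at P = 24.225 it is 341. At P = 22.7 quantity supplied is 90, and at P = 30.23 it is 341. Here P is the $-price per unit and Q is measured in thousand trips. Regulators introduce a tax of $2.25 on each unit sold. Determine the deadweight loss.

Demand slope = (24.225 − 30.5)/(341 − 90) = −0.025, so P = 32.75 − 0.025Q.
Supply slope = (30.23 − 22.7)/(341 − 90) = 0.03, so P = 20 + 0.03Q.
Competitive equilibrium: 32.75 − 0.025Q = 20 + 0.03Q → Q* = 231.8182, P* = 26.9545.
With the tax, the buyer price exceeds the seller price by 2.25: (32.75 − 0.025Q) − (20 + 0.03Q) = 2.25 → Q' = 190.9091.
ΔQ = 231.8182 − 190.9091 = 40.9091; the wedge equals the tax, 2.25.
DWL = ½ × 40.9091 × 2.25 = $46.02 thousand.

$46.02 thousand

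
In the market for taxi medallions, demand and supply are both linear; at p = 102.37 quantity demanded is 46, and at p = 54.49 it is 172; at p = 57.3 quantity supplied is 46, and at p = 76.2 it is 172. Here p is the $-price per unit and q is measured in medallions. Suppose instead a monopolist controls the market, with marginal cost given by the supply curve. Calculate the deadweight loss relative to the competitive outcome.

$793.46

Demand slope = (54.49 − 102.37)/(172 − 46) = −0.38, so p = 119.85 − 0.38q.
Supply slope = (76.2 − 57.3)/(172 − 46) = 0.15, so p = 50.4 + 0.15q.
Competitive equilibrium: 119.85 − 0.38q = 50.4 + 0.15q → q* = 131.0377, p* = 70.0557.
Marginal revenue: MR = 119.85 − 0.76q. Set MR = MC: 119.85 − 0.76q = 50.4 + 0.15q → q_m = 76.3187.
Price p_m = 119.85 − 0.38·76.3187 = 90.8489; MC(q_m) = 50.4 + 0.15·76.3187 = 61.8478.
Competitive q* = 131.0377, so Δq = 54.719; wedge = 90.8489 − 61.8478 = 29.0011.
DWL = ½ × 54.719 × 29.0011 = $793.46.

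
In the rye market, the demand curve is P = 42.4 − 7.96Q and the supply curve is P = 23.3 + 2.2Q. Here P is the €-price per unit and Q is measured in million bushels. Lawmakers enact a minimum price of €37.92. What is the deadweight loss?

Competitive equilibrium: 42.4 − 7.96Q = 23.3 + 2.2Q → Q* = 1.8799, P* = 27.4358.
At the floor P = 37.92, quantity demanded = (42.4 − 37.92)/7.96 = 0.5628.
Sellers' marginal cost at Q' = 0.5628: 23.3 + 2.2·0.5628 = 24.5382.
ΔQ = 1.8799 − 0.5628 = 1.3171; wedge = 37.92 − 24.5382 = 13.3818.
Welfare loss = ½ × 1.3171 × 13.3818 = €8.81 million.

€8.81 million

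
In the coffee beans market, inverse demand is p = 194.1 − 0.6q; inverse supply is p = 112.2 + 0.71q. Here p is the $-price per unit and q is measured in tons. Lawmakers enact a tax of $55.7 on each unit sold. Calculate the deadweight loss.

Competitive equilibrium: 194.1 − 0.6q = 112.2 + 0.71q → q* = 62.5191, p* = 156.5885.
With the tax, the buyer price exceeds the seller price by 55.7: (194.1 − 0.6q) − (112.2 + 0.71q) = 55.7 → q' = 20.
Δq = 62.5191 − 20 = 42.5191; the wedge equals the tax, 55.7.
The triangle = ½ × 42.5191 × 55.7 = $1184.16.

$1184.16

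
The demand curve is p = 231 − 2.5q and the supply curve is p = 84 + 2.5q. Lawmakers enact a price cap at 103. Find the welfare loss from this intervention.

1188.10

Competitive equilibrium: 231 − 2.5q = 84 + 2.5q → q* = 29.4, p* = 157.5.
At the ceiling p = 103, quantity supplied = (103 − 84)/2.5 = 7.6.
Willingness to pay at q' = 7.6: 231 − 2.5·7.6 = 212.
Δq = 29.4 − 7.6 = 21.8; wedge = 212 − 103 = 109.
DWL = ½ × 21.8 × 109 = 1188.10.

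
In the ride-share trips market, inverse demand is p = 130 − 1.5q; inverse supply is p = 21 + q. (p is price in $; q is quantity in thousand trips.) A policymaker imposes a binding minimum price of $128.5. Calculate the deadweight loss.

$2268.45 thousand

Competitive equilibrium: 130 − 1.5q = 21 + q → q* = 43.6, p* = 64.6.
At the floor p = 128.5, quantity demanded = (130 − 128.5)/1.5 = 1.
Sellers' marginal cost at q' = 1: 21 + 1·1 = 22.
Δq = 43.6 − 1 = 42.6; wedge = 128.5 − 22 = 106.5.
Deadweight loss = ½ × 42.6 × 106.5 = $2268.45 thousand.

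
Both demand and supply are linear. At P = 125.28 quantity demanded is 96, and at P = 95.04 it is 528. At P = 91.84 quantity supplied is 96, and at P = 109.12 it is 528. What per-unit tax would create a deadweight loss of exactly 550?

Demand slope = (95.04 − 125.28)/(528 − 96) = −0.07, so P = 132 − 0.07Q.
Supply slope = (109.12 − 91.84)/(528 − 96) = 0.04, so P = 88 + 0.04Q.
Competitive equilibrium: 132 − 0.07Q = 88 + 0.04Q → Q* = 400, P* = 104.
A tax t gives ΔQ = t/0.11 and wedge t, so DWL = t²/0.22.
t²/0.22 = 550 → t² = 121 → t = 11.

11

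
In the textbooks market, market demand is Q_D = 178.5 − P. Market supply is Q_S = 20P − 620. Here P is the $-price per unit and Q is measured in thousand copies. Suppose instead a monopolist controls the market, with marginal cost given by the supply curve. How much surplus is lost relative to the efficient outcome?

$2465.23 thousand

In inverse form: demand P = 178.5 − Q, supply P = 31 + 0.05Q.
Competitive equilibrium: 178.5 − Q = 31 + 0.05Q → Q* = 140.4762, P* = 38.0238.
Marginal revenue: MR = 178.5 − 2Q. Set MR = MC: 178.5 − 2Q = 31 + 0.05Q → Q_m = 71.9512.
Price P_m = 178.5 − 1·71.9512 = 106.5488; MC(Q_m) = 31 + 0.05·71.9512 = 34.5976.
Competitive Q* = 140.4762, so ΔQ = 68.525; wedge = 106.5488 − 34.5976 = 71.9512.
The triangle = ½ × 68.525 × 71.9512 = $2465.23 thousand.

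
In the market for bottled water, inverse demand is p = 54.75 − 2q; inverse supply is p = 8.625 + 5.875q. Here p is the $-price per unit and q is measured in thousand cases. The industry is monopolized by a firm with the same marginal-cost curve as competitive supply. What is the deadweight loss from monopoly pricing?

$5.54 thousand

Competitive equilibrium: 54.75 − 2q = 8.625 + 5.875q → q* = 5.8571, p* = 43.0357.
Marginal revenue: MR = 54.75 − 4q. Set MR = MC: 54.75 − 4q = 8.625 + 5.875q → q_m = 4.6709.
Price p_m = 54.75 − 2·4.6709 = 45.4082; MC(q_m) = 8.625 + 5.875·4.6709 = 36.0665.
Competitive q* = 5.8571, so Δq = 1.1862; wedge = 45.4082 − 36.0665 = 9.3417.
Deadweight loss = ½ × 1.1862 × 9.3417 = $5.54 thousand.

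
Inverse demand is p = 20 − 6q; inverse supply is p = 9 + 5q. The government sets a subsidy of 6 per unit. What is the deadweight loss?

1.64

Competitive equilibrium: 20 − 6q = 9 + 5q → q* = 1, p* = 14.
The subsidy lowers effective supply by 6: p = 3 + 5q.
New quantity: 20 − 6q = 3 + 5q → q' = 1.5455.
Overproduction Δq = 1.5455 − 1 = 0.5455; wedge = subsidy = 6.
Welfare loss = ½ × 0.5455 × 6 = 1.64.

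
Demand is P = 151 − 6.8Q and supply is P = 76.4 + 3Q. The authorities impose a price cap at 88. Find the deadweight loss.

Competitive equilibrium: 151 − 6.8Q = 76.4 + 3Q → Q* = 7.6122, P* = 99.2367.
At the ceiling P = 88, quantity supplied = (88 − 76.4)/3 = 3.8667.
Willingness to pay at Q' = 3.8667: 151 − 6.8·3.8667 = 124.7064.
ΔQ = 7.6122 − 3.8667 = 3.7455; wedge = 124.7064 − 88 = 36.7064.
DWL = ½ × 3.7455 × 36.7064 = 68.74.

68.74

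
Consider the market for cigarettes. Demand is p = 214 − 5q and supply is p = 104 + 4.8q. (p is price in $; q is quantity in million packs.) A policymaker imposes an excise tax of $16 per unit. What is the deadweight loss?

Competitive equilibrium: 214 − 5q = 104 + 4.8q → q* = 11.2245, p* = 157.8776.
With the tax, the buyer price exceeds the seller price by 16: (214 − 5q) − (104 + 4.8q) = 16 → q' = 9.5918.
Δq = 11.2245 − 9.5918 = 1.6327; the wedge equals the tax, 16.
Deadweight loss = ½ × 1.6327 × 16 = $13.06 million.

$13.06 million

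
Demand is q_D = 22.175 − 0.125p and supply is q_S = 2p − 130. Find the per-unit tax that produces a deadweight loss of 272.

68

In inverse form: demand p = 177.4 − 8q, supply p = 65 + 0.5q.
Competitive equilibrium: 177.4 − 8q = 65 + 0.5q → q* = 13.2235, p* = 71.6118.
A tax t gives Δq = t/8.5 and wedge t, so DWL = t²/17.
t²/17 = 272 → t² = 4624 → t = 68.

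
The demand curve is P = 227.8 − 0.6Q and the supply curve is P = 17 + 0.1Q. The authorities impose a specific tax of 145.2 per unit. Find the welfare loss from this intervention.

Competitive equilibrium: 227.8 − 0.6Q = 17 + 0.1Q → Q* = 301.14286, P* = 47.11429.
With the tax, the buyer price exceeds the seller price by 145.2: (227.8 − 0.6Q) − (17 + 0.1Q) = 145.2 → Q' = 93.71429.
ΔQ = 301.14286 − 93.71429 = 207.42857; the wedge equals the tax, 145.2.
The triangle = ½ × 207.42857 × 145.2 = 15059.31.

15059.31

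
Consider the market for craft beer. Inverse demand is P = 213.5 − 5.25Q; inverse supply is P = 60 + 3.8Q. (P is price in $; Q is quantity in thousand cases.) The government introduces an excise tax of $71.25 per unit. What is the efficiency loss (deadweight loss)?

Competitive equilibrium: 213.5 − 5.25Q = 60 + 3.8Q → Q* = 16.9613, P* = 124.453.
With the tax, the buyer price exceeds the seller price by 71.25: (213.5 − 5.25Q) − (60 + 3.8Q) = 71.25 → Q' = 9.0884.
ΔQ = 16.9613 − 9.0884 = 7.8729; the wedge equals the tax, 71.25.
Deadweight loss = ½ × 7.8729 × 71.25 = $280.47 thousand.

$280.47 thousand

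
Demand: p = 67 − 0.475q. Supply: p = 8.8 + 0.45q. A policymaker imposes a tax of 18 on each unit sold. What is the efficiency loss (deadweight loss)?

175.14

Competitive equilibrium: 67 − 0.475q = 8.8 + 0.45q → q* = 62.91892, p* = 37.11351.
With the tax, the buyer price exceeds the seller price by 18: (67 − 0.475q) − (8.8 + 0.45q) = 18 → q' = 43.45946.
Δq = 62.91892 − 43.45946 = 19.45946; the wedge equals the tax, 18.
Deadweight loss = ½ × 19.45946 × 18 = 175.14.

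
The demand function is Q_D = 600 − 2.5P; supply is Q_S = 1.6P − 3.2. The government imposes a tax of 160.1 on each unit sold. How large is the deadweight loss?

12503.42

In inverse form: demand P = 240 − 0.4Q, supply P = 2 + 0.625Q.
Competitive equilibrium: 240 − 0.4Q = 2 + 0.625Q → Q* = 232.1951, P* = 147.122.
With the tax, the buyer price exceeds the seller price by 160.1: (240 − 0.4Q) − (2 + 0.625Q) = 160.1 → Q' = 76.
ΔQ = 232.1951 − 76 = 156.1951; the wedge equals the tax, 160.1.
Deadweight loss = ½ × 156.1951 × 160.1 = 12503.42.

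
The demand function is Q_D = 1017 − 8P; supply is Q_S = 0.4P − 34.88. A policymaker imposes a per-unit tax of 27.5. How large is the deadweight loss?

144.05

In inverse form: demand P = 127.125 − 0.125Q, supply P = 87.2 + 2.5Q.
Competitive equilibrium: 127.125 − 0.125Q = 87.2 + 2.5Q → Q* = 15.2095, P* = 125.2238.
With the tax, the buyer price exceeds the seller price by 27.5: (127.125 − 0.125Q) − (87.2 + 2.5Q) = 27.5 → Q' = 4.7333.
ΔQ = 15.2095 − 4.7333 = 10.4762; the wedge equals the tax, 27.5.
Welfare loss = ½ × 10.4762 × 27.5 = 144.05.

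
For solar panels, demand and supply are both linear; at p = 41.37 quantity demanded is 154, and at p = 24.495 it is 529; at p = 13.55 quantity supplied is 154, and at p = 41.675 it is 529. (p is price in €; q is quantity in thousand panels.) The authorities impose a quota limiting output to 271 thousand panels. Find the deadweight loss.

Demand slope = (24.495 − 41.37)/(529 − 154) = −0.045, so p = 48.3 − 0.045q.
Supply slope = (41.675 − 13.55)/(529 − 154) = 0.075, so p = 2 + 0.075q.
Competitive equilibrium: 48.3 − 0.045q = 2 + 0.075q → q* = 385.8333, p* = 30.9375.
At q = 271: demand price = 48.3 − 0.045·271 = 36.105; supply price = 2 + 0.075·271 = 22.325.
Δq = 385.8333 − 271 = 114.8333; wedge = 36.105 − 22.325 = 13.78.
DWL = ½ × 114.8333 × 13.78 = €791.20 thousand.

€791.20 thousand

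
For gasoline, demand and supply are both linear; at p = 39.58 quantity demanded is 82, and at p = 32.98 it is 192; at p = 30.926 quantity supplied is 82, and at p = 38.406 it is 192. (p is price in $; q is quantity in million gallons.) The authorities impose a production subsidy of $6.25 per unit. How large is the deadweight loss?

Demand slope = (32.98 − 39.58)/(192 − 82) = −0.06, so p = 44.5 − 0.06q.
Supply slope = (38.406 − 30.926)/(192 − 82) = 0.068, so p = 25.35 + 0.068q.
Competitive equilibrium: 44.5 − 0.06q = 25.35 + 0.068q → q* = 149.6094, p* = 35.5234.
The subsidy lowers effective supply by 6.25: p = 19.1 + 0.068q.
New quantity: 44.5 − 0.06q = 19.1 + 0.068q → q' = 198.4375.
Overproduction Δq = 198.4375 − 149.6094 = 48.8281; wedge = subsidy = 6.25.
DWL = ½ × 48.8281 × 6.25 = $152.59 million.

$152.59 million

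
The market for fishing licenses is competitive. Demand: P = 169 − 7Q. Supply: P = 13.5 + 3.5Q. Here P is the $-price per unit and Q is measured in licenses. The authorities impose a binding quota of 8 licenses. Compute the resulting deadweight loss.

Competitive equilibrium: 169 − 7Q = 13.5 + 3.5Q → Q* = 14.8095, P* = 65.3333.
At Q = 8: demand price = 169 − 7·8 = 113; supply price = 13.5 + 3.5·8 = 41.5.
ΔQ = 14.8095 − 8 = 6.8095; wedge = 113 − 41.5 = 71.5.
The triangle = ½ × 6.8095 × 71.5 = $243.44.

$243.44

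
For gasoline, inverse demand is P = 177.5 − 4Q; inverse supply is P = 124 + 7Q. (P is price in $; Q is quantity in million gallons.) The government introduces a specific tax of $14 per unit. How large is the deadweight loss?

$8.91 million

Competitive equilibrium: 177.5 − 4Q = 124 + 7Q → Q* = 4.8636, P* = 158.0455.
With the tax, the buyer price exceeds the seller price by 14: (177.5 − 4Q) − (124 + 7Q) = 14 → Q' = 3.5909.
ΔQ = 4.8636 − 3.5909 = 1.2727; the wedge equals the tax, 14.
DWL = ½ × 1.2727 × 14 = $8.91 million.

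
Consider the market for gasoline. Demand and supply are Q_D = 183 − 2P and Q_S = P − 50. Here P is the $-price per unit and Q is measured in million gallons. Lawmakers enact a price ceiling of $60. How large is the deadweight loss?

$234.08 million

In inverse form: demand P = 91.5 − 0.5Q, supply P = 50 + Q.
Competitive equilibrium: 91.5 − 0.5Q = 50 + Q → Q* = 27.6667, P* = 77.6667.
At the ceiling P = 60, quantity supplied = (60 − 50)/1 = 10.
Willingness to pay at Q' = 10: 91.5 − 0.5·10 = 86.5.
ΔQ = 27.6667 − 10 = 17.6667; wedge = 86.5 − 60 = 26.5.
DWL = ½ × 17.6667 × 26.5 = $234.08 million.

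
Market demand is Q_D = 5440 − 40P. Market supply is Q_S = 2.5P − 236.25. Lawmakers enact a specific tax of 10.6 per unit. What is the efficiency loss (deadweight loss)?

In inverse form: demand P = 136 − 0.025Q, supply P = 94.5 + 0.4Q.
Competitive equilibrium: 136 − 0.025Q = 94.5 + 0.4Q → Q* = 97.6471, P* = 133.5588.
With the tax, the buyer price exceeds the seller price by 10.6: (136 − 0.025Q) − (94.5 + 0.4Q) = 10.6 → Q' = 72.7059.
ΔQ = 97.6471 − 72.7059 = 24.9412; the wedge equals the tax, 10.6.
The triangle = ½ × 24.9412 × 10.6 = 132.19.

132.19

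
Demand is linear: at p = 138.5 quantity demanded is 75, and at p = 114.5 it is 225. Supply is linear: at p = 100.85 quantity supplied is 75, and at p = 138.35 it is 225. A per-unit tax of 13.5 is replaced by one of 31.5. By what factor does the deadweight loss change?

Demand slope = (114.5 − 138.5)/(225 − 75) = −0.16, so p = 150.5 − 0.16q.
Supply slope = (138.35 − 100.85)/(225 − 75) = 0.25, so p = 82.1 + 0.25q.
Competitive equilibrium: 150.5 − 0.16q = 82.1 + 0.25q → q* = 166.8293, p* = 123.8073.
For a per-unit tax t: Δq = t/0.41, so DWL = ½·t·(t/0.41) = t²/0.82.
At t = 13.5: DWL = 222.256. At t = 31.5: DWL = 1210.061.
Ratio = (31.5/13.5)² = 5.444.

5.444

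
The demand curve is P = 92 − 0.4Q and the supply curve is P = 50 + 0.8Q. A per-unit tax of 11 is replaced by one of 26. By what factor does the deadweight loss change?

5.587

Competitive equilibrium: 92 − 0.4Q = 50 + 0.8Q → Q* = 35, P* = 78.
For a per-unit tax t: ΔQ = t/1.2, so DWL = ½·t·(t/1.2) = t²/2.4.
At t = 11: DWL = 50.417. At t = 26: DWL = 281.667.
Ratio = (26/11)² = 5.587.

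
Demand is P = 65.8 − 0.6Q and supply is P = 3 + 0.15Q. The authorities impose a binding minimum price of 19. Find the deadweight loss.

12.33

Competitive equilibrium: 65.8 − 0.6Q = 3 + 0.15Q → Q* = 83.7333, P* = 15.56.
At the floor P = 19, quantity demanded = (65.8 − 19)/0.6 = 78.
Sellers' marginal cost at Q' = 78: 3 + 0.15·78 = 14.7.
ΔQ = 83.7333 − 78 = 5.7333; wedge = 19 − 14.7 = 4.3.
Deadweight loss = ½ × 5.7333 × 4.3 = 12.33.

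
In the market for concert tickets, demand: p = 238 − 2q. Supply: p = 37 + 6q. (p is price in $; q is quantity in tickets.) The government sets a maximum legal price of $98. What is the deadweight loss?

Competitive equilibrium: 238 − 2q = 37 + 6q → q* = 25.125, p* = 187.75.
At the ceiling p = 98, quantity supplied = (98 − 37)/6 = 10.16667.
Willingness to pay at q' = 10.16667: 238 − 2·10.16667 = 217.66666.
Δq = 25.125 − 10.16667 = 14.95833; wedge = 217.66666 − 98 = 119.66666.
Welfare loss = ½ × 14.95833 × 119.66666 = $895.01.

$895.01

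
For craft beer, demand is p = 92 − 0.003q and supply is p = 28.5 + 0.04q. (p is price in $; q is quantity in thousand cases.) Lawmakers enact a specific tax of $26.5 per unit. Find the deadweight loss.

Competitive equilibrium: 92 − 0.003q = 28.5 + 0.04q → q* = 1476.7442, p* = 87.5698.
With the tax, the buyer price exceeds the seller price by 26.5: (92 − 0.003q) − (28.5 + 0.04q) = 26.5 → q' = 860.4651.
Δq = 1476.7442 − 860.4651 = 616.2791; the wedge equals the tax, 26.5.
DWL = ½ × 616.2791 × 26.5 = $8165.70 thousand.

$8165.70 thousand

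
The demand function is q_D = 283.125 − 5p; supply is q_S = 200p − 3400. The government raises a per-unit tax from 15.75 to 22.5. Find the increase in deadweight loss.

In inverse form: demand p = 56.625 − 0.2q, supply p = 17 + 0.005q.
Competitive equilibrium: 56.625 − 0.2q = 17 + 0.005q → q* = 193.2927, p* = 17.9665.
For a per-unit tax t: Δq = t/0.205, so DWL = ½·t·(t/0.205) = t²/0.41.
At t = 15.75: DWL = 605.03. At t = 22.5: DWL = 1234.756.
Increase = 1234.756 − 605.03 = 629.73.

629.73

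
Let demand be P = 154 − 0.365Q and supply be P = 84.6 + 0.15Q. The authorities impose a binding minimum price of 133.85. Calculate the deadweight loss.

Competitive equilibrium: 154 − 0.365Q = 84.6 + 0.15Q → Q* = 134.7573, P* = 104.8136.
At the floor P = 133.85, quantity demanded = (154 − 133.85)/0.365 = 55.2055.
Sellers' marginal cost at Q' = 55.2055: 84.6 + 0.15·55.2055 = 92.8808.
ΔQ = 134.7573 − 55.2055 = 79.5518; wedge = 133.85 − 92.8808 = 40.9692.
Deadweight loss = ½ × 79.5518 × 40.9692 = 1629.59.

1629.59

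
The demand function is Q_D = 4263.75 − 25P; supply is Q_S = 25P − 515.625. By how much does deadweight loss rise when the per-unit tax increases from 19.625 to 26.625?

2023.44

In inverse form: demand P = 170.55 − 0.04Q, supply P = 20.625 + 0.04Q.
Competitive equilibrium: 170.55 − 0.04Q = 20.625 + 0.04Q → Q* = 1874.0625, P* = 95.5875.
For a per-unit tax t: ΔQ = t/0.08, so DWL = ½·t·(t/0.08) = t²/0.16.
At t = 19.625: DWL = 2407.129. At t = 26.625: DWL = 4430.566.
Increase = 4430.566 − 2407.129 = 2023.44.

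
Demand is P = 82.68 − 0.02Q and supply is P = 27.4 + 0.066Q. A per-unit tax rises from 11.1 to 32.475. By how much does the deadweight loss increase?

Competitive equilibrium: 82.68 − 0.02Q = 27.4 + 0.066Q → Q* = 642.7907, P* = 69.8242.
For a per-unit tax t: ΔQ = t/0.086, so DWL = ½·t·(t/0.086) = t²/0.172.
At t = 11.1: DWL = 716.337. At t = 32.475: DWL = 6131.544.
Increase = 6131.544 − 716.337 = 5415.21.

5415.21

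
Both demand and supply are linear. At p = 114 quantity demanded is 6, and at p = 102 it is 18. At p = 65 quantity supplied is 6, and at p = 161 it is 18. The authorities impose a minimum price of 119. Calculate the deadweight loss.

490.89

Demand slope = (102 − 114)/(18 − 6) = −1, so p = 120 − q.
Supply slope = (161 − 65)/(18 − 6) = 8, so p = 17 + 8q.
Competitive equilibrium: 120 − q = 17 + 8q → q* = 11.4444, p* = 108.5556.
At the floor p = 119, quantity demanded = (120 − 119)/1 = 1.
Sellers' marginal cost at q' = 1: 17 + 8·1 = 25.
Δq = 11.4444 − 1 = 10.4444; wedge = 119 − 25 = 94.
Deadweight loss = ½ × 10.4444 × 94 = 490.89.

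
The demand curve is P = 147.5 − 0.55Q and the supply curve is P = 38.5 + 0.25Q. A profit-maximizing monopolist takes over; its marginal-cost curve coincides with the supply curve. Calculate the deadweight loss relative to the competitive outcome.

Competitive equilibrium: 147.5 − 0.55Q = 38.5 + 0.25Q → Q* = 136.25, P* = 72.5625.
Marginal revenue: MR = 147.5 − 1.1Q. Set MR = MC: 147.5 − 1.1Q = 38.5 + 0.25Q → Q_m = 80.7407.
Price P_m = 147.5 − 0.55·80.7407 = 103.0926; MC(Q_m) = 38.5 + 0.25·80.7407 = 58.6852.
Competitive Q* = 136.25, so ΔQ = 55.5093; wedge = 103.0926 − 58.6852 = 44.4074.
Welfare loss = ½ × 55.5093 × 44.4074 = 1232.51.

1232.51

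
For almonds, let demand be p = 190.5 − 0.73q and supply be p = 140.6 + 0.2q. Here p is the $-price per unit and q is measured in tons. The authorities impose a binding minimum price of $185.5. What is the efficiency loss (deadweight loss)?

Competitive equilibrium: 190.5 − 0.73q = 140.6 + 0.2q → q* = 53.6559, p* = 151.3312.
At the floor p = 185.5, quantity demanded = (190.5 − 185.5)/0.73 = 6.8493.
Sellers' marginal cost at q' = 6.8493: 140.6 + 0.2·6.8493 = 141.9699.
Δq = 53.6559 − 6.8493 = 46.8066; wedge = 185.5 − 141.9699 = 43.5301.
DWL = ½ × 46.8066 × 43.5301 = $1018.75.

$1018.75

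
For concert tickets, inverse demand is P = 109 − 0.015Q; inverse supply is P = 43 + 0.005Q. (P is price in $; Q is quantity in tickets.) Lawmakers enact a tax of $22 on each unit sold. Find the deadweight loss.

$12100

Competitive equilibrium: 109 − 0.015Q = 43 + 0.005Q → Q* = 3300, P* = 59.5.
With the tax, the buyer price exceeds the seller price by 22: (109 − 0.015Q) − (43 + 0.005Q) = 22 → Q' = 2200.
ΔQ = 3300 − 2200 = 1100; the wedge equals the tax, 22.
Deadweight loss = ½ × 1100 × 22 = $12100.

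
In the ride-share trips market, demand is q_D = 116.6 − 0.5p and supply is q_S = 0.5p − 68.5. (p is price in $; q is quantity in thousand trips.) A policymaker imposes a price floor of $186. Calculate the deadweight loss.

$0.405 thousand

In inverse form: demand p = 233.2 − 2q, supply p = 137 + 2q.
Competitive equilibrium: 233.2 − 2q = 137 + 2q → q* = 24.05, p* = 185.1.
At the floor p = 186, quantity demanded = (233.2 − 186)/2 = 23.6.
Sellers' marginal cost at q' = 23.6: 137 + 2·23.6 = 184.2.
Δq = 24.05 − 23.6 = 0.45; wedge = 186 − 184.2 = 1.8.
Welfare loss = ½ × 0.45 × 1.8 = $0.405 thousand.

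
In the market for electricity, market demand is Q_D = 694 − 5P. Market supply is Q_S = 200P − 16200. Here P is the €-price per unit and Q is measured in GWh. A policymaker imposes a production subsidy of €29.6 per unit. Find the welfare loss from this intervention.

€2136.98

In inverse form: demand P = 138.8 − 0.2Q, supply P = 81 + 0.005Q.
Competitive equilibrium: 138.8 − 0.2Q = 81 + 0.005Q → Q* = 281.9512, P* = 82.4098.
The subsidy lowers effective supply by 29.6: P = 51.4 + 0.005Q.
New quantity: 138.8 − 0.2Q = 51.4 + 0.005Q → Q' = 426.3415.
Overproduction ΔQ = 426.3415 − 281.9512 = 144.3903; wedge = subsidy = 29.6.
Welfare loss = ½ × 144.3903 × 29.6 = €2136.98.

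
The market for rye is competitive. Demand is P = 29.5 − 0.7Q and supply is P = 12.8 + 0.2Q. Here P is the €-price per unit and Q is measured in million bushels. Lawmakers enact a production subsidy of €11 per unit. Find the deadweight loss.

€67.22 million

Competitive equilibrium: 29.5 − 0.7Q = 12.8 + 0.2Q → Q* = 18.5556, P* = 16.5111.
The subsidy lowers effective supply by 11: P = 1.8 + 0.2Q.
New quantity: 29.5 − 0.7Q = 1.8 + 0.2Q → Q' = 30.7778.
Overproduction ΔQ = 30.7778 − 18.5556 = 12.2222; wedge = subsidy = 11.
Welfare loss = ½ × 12.2222 × 11 = €67.22 million.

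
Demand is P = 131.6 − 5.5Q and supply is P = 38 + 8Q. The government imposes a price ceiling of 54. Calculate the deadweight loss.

164.28

Competitive equilibrium: 131.6 − 5.5Q = 38 + 8Q → Q* = 6.9333, P* = 93.4667.
At the ceiling P = 54, quantity supplied = (54 − 38)/8 = 2.
Willingness to pay at Q' = 2: 131.6 − 5.5·2 = 120.6.
ΔQ = 6.9333 − 2 = 4.9333; wedge = 120.6 − 54 = 66.6.
Welfare loss = ½ × 4.9333 × 66.6 = 164.28.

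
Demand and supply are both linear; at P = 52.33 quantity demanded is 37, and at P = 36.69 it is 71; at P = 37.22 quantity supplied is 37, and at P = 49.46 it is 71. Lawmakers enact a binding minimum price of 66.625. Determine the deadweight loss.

1004.72

Demand slope = (36.69 − 52.33)/(71 − 37) = −0.46, so P = 69.35 − 0.46Q.
Supply slope = (49.46 − 37.22)/(71 − 37) = 0.36, so P = 23.9 + 0.36Q.
Competitive equilibrium: 69.35 − 0.46Q = 23.9 + 0.36Q → Q* = 55.4268, P* = 43.8537.
At the floor P = 66.625, quantity demanded = (69.35 − 66.625)/0.46 = 5.9239.
Sellers' marginal cost at Q' = 5.9239: 23.9 + 0.36·5.9239 = 26.0326.
ΔQ = 55.4268 − 5.9239 = 49.5029; wedge = 66.625 − 26.0326 = 40.5924.
Welfare loss = ½ × 49.5029 × 40.5924 = 1004.72.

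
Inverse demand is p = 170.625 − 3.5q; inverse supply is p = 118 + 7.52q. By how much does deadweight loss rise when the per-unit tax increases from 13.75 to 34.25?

44.65

Competitive equilibrium: 170.625 − 3.5q = 118 + 7.52q → q* = 4.7754, p* = 153.9111.
For a per-unit tax t: Δq = t/11.02, so DWL = ½·t·(t/11.02) = t²/22.04.
At t = 13.75: DWL = 8.578. At t = 34.25: DWL = 53.224.
Increase = 53.224 − 8.578 = 44.65.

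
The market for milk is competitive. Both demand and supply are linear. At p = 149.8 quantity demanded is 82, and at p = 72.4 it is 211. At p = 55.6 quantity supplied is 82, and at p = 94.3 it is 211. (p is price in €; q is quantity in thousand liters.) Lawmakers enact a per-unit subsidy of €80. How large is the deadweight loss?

Demand slope = (72.4 − 149.8)/(211 − 82) = −0.6, so p = 199 − 0.6q.
Supply slope = (94.3 − 55.6)/(211 − 82) = 0.3, so p = 31 + 0.3q.
Competitive equilibrium: 199 − 0.6q = 31 + 0.3q → q* = 186.6667, p* = 87.
The subsidy lowers effective supply by 80: p = 0.3q − 49.
New quantity: 199 − 0.6q = 0.3q − 49 → q' = 275.5556.
Overproduction Δq = 275.5556 − 186.6667 = 88.8889; wedge = subsidy = 80.
Welfare loss = ½ × 88.8889 × 80 = €3555.56 thousand.

€3555.56 thousand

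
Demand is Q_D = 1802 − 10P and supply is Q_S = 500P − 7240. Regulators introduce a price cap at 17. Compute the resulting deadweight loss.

In inverse form: demand P = 180.2 − 0.1Q, supply P = 14.48 + 0.002Q.
Competitive equilibrium: 180.2 − 0.1Q = 14.48 + 0.002Q → Q* = 1624.7059, P* = 17.7294.
At the ceiling P = 17, quantity supplied = (17 − 14.48)/0.002 = 1260.
Willingness to pay at Q' = 1260: 180.2 − 0.1·1260 = 54.2.
ΔQ = 1624.7059 − 1260 = 364.7059; wedge = 54.2 − 17 = 37.2.
Deadweight loss = ½ × 364.7059 × 37.2 = 6783.53.

6783.53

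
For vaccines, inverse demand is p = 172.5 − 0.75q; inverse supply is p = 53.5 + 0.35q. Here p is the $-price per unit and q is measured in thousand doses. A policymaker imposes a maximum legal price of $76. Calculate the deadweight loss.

Competitive equilibrium: 172.5 − 0.75q = 53.5 + 0.35q → q* = 108.1818, p* = 91.3636.
At the ceiling p = 76, quantity supplied = (76 − 53.5)/0.35 = 64.2857.
Willingness to pay at q' = 64.2857: 172.5 − 0.75·64.2857 = 124.2857.
Δq = 108.1818 − 64.2857 = 43.8961; wedge = 124.2857 − 76 = 48.2857.
The triangle = ½ × 43.8961 × 48.2857 = $1059.78 thousand.

$1059.78 thousand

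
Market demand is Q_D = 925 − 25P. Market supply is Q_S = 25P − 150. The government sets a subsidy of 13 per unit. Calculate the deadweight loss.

1056.25

In inverse form: demand P = 37 − 0.04Q, supply P = 6 + 0.04Q.
Competitive equilibrium: 37 − 0.04Q = 6 + 0.04Q → Q* = 387.5, P* = 21.5.
The subsidy lowers effective supply by 13: P = 0.04Q − 7.
New quantity: 37 − 0.04Q = 0.04Q − 7 → Q' = 550.
Overproduction ΔQ = 550 − 387.5 = 162.5; wedge = subsidy = 13.
Welfare loss = ½ × 162.5 × 13 = 1056.25.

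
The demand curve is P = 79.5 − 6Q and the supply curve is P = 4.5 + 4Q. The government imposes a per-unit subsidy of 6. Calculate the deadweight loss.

Competitive equilibrium: 79.5 − 6Q = 4.5 + 4Q → Q* = 7.5, P* = 34.5.
The subsidy lowers effective supply by 6: P = 4Q − 1.5.
New quantity: 79.5 − 6Q = 4Q − 1.5 → Q' = 8.1.
Overproduction ΔQ = 8.1 − 7.5 = 0.6; wedge = subsidy = 6.
Welfare loss = ½ × 0.6 × 6 = 1.80.

1.80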